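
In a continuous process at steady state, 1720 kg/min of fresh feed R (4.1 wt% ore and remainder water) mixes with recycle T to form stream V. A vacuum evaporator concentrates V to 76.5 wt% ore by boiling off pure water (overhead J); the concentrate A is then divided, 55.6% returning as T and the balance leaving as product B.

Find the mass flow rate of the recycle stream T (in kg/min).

Overall ore balance (none leaves overhead): ore in fresh feed = ore in product, i.e. 1720×0.041 = (1−0.556)·A·0.765.
A = 70.52/(0.765×0.444) = 207.62 kg/min.
Recycle T = 0.556×207.62 = 115.44 kg/min.

115.4 kg/min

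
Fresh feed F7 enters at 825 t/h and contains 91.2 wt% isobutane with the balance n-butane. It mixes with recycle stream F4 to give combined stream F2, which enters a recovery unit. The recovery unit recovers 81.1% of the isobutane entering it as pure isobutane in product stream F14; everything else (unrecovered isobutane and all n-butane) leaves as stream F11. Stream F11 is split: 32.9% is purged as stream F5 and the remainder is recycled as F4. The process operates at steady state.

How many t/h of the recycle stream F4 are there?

257.3 t/h

n-butane enters only via F7 and leaves only via the purge: 825×0.088 = 0.329×(n-butane in F11), and the recovery unit passes all n-butane, so n-butane in F2 = n-butane in F11 = 220.67 t/h.
isobutane in F2: m_A = 825×0.912 + (1−0.329)·(1−0.811)·m_A, so m_A = 752.4/0.8732 = 861.68 t/h.
F11 = (1−0.811)×861.68 + 220.67 = 383.53 t/h.
Recycle F4 = (1−0.329)×383.53 = 257.35 t/h.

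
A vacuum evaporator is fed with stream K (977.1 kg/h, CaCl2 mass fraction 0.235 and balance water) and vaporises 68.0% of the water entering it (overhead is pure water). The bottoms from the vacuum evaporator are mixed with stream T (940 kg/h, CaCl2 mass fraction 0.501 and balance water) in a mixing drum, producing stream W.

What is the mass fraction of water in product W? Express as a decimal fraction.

0.503

Vapour removed = 0.680×0.765×977.1 = 508.29 kg/h; concentrate = 468.81 kg/h.
water reaching the mixer = 239.19 (from concentrate) + 940×0.499 = 708.25 kg/h.
Product flow = 468.81 + 940 = 1408.8 kg/h; water fraction = 0.503.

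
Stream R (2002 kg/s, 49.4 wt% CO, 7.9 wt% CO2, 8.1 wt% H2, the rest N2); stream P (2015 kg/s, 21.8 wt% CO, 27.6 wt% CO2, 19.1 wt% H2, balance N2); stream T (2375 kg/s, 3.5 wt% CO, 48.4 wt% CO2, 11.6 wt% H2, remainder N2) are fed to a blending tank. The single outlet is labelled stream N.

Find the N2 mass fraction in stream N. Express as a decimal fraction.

Total flow out = 2002 + 2015 + 2375 = 6392 kg/s.
N2 in = 2002×0.346 + 2015×0.315 + 2375×0.365 = 2194.3 kg/s.
N2 mass fraction in N = 2194.3/6392 = 0.343.

0.343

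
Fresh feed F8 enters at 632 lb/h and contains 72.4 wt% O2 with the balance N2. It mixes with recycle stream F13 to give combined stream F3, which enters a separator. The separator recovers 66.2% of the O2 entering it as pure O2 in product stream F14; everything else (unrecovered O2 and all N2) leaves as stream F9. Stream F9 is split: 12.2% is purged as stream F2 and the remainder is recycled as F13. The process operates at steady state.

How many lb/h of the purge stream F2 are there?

N2 enters only via F8 and leaves only via the purge: 632×0.276 = 0.122×(N2 in F9), and the separator passes all N2, so N2 in F3 = N2 in F9 = 1429.8 lb/h.
O2 in F3: m_A = 632×0.724 + (1−0.122)·(1−0.662)·m_A, so m_A = 457.57/0.7032 = 650.66 lb/h.
F9 = (1−0.662)×650.66 + 1429.8 = 1649.7 lb/h.
Purge F2 = 0.122×1649.7 = 201.26 lb/h.

201.3 lb/h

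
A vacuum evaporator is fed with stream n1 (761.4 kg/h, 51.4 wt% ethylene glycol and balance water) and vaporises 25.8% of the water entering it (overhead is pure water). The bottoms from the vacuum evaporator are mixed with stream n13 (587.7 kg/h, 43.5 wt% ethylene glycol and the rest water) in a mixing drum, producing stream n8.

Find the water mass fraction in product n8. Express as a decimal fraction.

0.4839

Vapour removed = 0.258×0.486×761.4 = 95.47 kg/h; concentrate = 665.93 kg/h.
water reaching the mixer = 274.57 (from concentrate) + 587.7×0.565 = 606.62 kg/h.
Product flow = 665.93 + 587.7 = 1253.6 kg/h; water fraction = 0.4839.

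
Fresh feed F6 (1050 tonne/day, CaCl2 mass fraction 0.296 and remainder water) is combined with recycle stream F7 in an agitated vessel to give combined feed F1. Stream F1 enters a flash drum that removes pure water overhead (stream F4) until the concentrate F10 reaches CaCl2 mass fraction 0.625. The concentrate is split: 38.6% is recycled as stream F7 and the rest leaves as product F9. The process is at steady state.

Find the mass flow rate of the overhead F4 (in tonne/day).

552.7 tonne/day

Overall CaCl2 balance (none leaves overhead): CaCl2 in fresh feed = CaCl2 in product, i.e. 1050×0.296 = (1−0.386)·F10·0.625.
F10 = 310.8/(0.625×0.614) = 809.9 tonne/day.
Recycle F7 = 0.386×809.9 = 312.62 tonne/day.
Combined feed F1 = 1050 + 312.62 = 1362.6 tonne/day.
Overhead F4 = F1 − F10 = 1362.6 − 809.9 = 552.72 tonne/day.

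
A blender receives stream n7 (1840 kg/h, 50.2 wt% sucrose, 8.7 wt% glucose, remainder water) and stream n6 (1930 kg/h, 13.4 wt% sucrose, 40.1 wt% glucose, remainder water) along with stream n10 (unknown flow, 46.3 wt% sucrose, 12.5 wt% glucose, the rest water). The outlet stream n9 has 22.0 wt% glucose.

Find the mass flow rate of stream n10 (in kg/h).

1101 kg/h

Let n10 be the unknown flow. Total out = 3770 + n10.
glucose balance: 934.01 + 0.125·n10 = 0.220·(3770 + n10)
(0.125 − 0.220)·n10 = 0.220×3770 − 934.01 = -104.61
n10 = -104.61 / -0.095 = 1101.2 kg/h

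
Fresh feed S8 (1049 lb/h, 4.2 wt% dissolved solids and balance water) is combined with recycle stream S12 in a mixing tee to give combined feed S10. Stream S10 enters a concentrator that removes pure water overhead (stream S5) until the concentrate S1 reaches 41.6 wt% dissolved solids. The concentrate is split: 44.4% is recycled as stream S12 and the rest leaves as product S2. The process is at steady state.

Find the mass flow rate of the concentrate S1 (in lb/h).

190.5 lb/h

Overall dissolved solids balance (none leaves overhead): dissolved solids in fresh feed = dissolved solids in product, i.e. 1049×0.042 = (1−0.444)·S1·0.416.
S1 = 44.058/(0.416×0.556) = 190.48 lb/h.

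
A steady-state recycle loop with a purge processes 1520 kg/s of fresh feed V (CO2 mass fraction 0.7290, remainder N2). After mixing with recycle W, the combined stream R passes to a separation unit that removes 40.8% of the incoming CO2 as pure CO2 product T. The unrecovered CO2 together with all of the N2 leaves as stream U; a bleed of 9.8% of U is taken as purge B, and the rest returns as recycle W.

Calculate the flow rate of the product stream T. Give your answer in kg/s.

CO2 in R: m_A = 1520×0.729 + (1−0.098)·(1−0.408)·m_A, so m_A = 1108.1/0.4660 = 2377.8 kg/s.
Product T = 0.408×2377.8 = 970.13 kg/s.

970.1 kg/s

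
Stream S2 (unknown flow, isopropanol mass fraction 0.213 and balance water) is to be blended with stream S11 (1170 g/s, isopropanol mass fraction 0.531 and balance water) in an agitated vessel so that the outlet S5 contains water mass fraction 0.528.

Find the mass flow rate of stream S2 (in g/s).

266.5 g/s

Let S2 be the unknown flow. Total out = 1170 + S2.
water balance: 548.73 + 0.787·S2 = 0.528·(1170 + S2)
(0.787 − 0.528)·S2 = 0.528×1170 − 548.73 = 69.03
S2 = 69.03 / 0.259 = 266.53 g/s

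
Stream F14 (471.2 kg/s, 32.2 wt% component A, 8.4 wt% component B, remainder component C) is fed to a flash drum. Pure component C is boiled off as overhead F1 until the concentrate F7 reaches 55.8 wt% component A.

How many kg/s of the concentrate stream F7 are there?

271.9 kg/s

component A is conserved: 471.2×0.322 = 151.73 kg/s all reports to the concentrate.
Concentrate = 151.73/(target fraction) = 271.91 kg/s.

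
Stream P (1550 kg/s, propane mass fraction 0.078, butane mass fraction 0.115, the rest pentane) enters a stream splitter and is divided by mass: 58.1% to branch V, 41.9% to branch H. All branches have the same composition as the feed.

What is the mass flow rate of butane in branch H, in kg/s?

Branch H total = 0.419×1550 = 649.45 kg/s.
butane in H = 0.115×649.45 = 74.687 kg/s.

74.69 kg/s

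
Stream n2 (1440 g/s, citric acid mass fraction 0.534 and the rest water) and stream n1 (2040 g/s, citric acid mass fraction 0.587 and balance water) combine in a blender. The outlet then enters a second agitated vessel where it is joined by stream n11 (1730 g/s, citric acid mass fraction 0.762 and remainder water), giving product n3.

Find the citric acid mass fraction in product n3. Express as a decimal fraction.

0.630

Overall, product flow = 5210 g/s.
citric acid in = 1440×0.534 + 2040×0.587 + 1730×0.762 = 3284.7 g/s.
citric acid fraction in n3 = 0.630.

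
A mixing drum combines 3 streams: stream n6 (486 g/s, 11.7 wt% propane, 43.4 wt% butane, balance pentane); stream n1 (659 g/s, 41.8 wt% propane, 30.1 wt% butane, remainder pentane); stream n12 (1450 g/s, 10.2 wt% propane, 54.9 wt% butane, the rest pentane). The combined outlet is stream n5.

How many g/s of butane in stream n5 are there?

1205 g/s

butane out = butane in = 486×0.434 + 659×0.301 + 1450×0.549 = 1205.3 g/s.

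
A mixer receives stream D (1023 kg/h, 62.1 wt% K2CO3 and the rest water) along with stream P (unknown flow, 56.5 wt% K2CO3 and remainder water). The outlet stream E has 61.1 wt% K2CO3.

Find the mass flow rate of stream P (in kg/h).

222.4 kg/h

Let P be the unknown flow. Total out = 1023 + P.
K2CO3 balance: 635.28 + 0.565·P = 0.611·(1023 + P)
(0.565 − 0.611)·P = 0.611×1023 − 635.28 = -10.23
P = -10.23 / -0.046 = 222.39 kg/h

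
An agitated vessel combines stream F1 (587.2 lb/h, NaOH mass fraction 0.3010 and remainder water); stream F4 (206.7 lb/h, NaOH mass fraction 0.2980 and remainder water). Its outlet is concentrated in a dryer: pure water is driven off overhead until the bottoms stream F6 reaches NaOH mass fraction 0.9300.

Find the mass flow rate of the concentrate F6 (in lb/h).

NaOH entering = 587.2×0.301 + 206.7×0.298 = 238.34 lb/h.
All NaOH reports to F6, so F6 = 238.34/0.930 = 256.28 lb/h.

256.3 lb/h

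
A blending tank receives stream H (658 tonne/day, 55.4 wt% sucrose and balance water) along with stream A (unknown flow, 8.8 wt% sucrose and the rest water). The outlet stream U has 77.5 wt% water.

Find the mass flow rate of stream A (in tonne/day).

1580 tonne/day

Let A be the unknown flow. Total out = 658 + A.
water balance: 293.47 + 0.912·A = 0.775·(658 + A)
(0.912 − 0.775)·A = 0.775×658 − 293.47 = 216.48
A = 216.48 / 0.137 = 1580.2 tonne/day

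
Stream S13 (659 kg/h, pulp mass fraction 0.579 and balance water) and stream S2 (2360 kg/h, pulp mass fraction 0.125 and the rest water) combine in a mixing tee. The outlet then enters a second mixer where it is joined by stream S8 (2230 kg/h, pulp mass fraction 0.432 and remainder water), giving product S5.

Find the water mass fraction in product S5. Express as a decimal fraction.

Overall, product flow = 5249 kg/h.
water in = 659×0.421 + 2360×0.875 + 2230×0.568 = 3609.1 kg/h.
water fraction in S5 = 0.688.

0.688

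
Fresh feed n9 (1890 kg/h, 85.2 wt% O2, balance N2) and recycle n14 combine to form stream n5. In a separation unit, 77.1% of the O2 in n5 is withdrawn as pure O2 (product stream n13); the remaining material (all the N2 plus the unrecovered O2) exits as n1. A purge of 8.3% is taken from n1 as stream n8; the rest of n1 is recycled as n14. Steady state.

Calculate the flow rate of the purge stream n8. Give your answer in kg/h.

N2 enters only via n9 and leaves only via the purge: 1890×0.148 = 0.083×(N2 in n1), and the separation unit passes all N2, so N2 in n5 = N2 in n1 = 3370.1 kg/h.
O2 in n5: m_A = 1890×0.852 + (1−0.083)·(1−0.771)·m_A, so m_A = 1610.3/0.7900 = 2038.3 kg/h.
n1 = (1−0.771)×2038.3 + 3370.1 = 3836.9 kg/h.
Purge n8 = 0.083×3836.9 = 318.46 kg/h.

318.5 kg/h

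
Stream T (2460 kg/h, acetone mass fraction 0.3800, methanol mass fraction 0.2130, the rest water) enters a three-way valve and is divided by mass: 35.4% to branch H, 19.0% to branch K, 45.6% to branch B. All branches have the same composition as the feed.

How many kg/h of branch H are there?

Branch H flow = 0.354×2460 = 870.84 kg/h.

870.8 kg/h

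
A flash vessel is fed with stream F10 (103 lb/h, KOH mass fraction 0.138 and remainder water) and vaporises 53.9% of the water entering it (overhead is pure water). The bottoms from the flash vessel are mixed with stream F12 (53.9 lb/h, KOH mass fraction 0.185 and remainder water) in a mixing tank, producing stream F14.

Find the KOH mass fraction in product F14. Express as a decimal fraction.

Vapour removed = 0.539×0.862×103 = 47.856 lb/h; concentrate = 55.144 lb/h.
KOH reaching the mixer = 14.214 (from concentrate) + 53.9×0.185 = 24.185 lb/h.
Product flow = 55.144 + 53.9 = 109.04 lb/h; KOH fraction = 0.222.

0.222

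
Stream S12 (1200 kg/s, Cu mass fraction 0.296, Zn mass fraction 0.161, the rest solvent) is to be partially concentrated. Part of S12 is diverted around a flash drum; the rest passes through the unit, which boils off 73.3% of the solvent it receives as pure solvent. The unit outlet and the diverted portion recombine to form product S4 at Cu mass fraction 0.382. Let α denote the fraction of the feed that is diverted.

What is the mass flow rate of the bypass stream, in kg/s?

521.2 kg/s

All 1200×0.296 = 355.2 kg/s of Cu reaches S4, so S4 = 355.2/0.382 = 929.84 kg/s and vapour = 270.16 kg/s.
The evaporator receives (1−α)·1200 of feed at 0.543 solvent and removes 0.733 of that solvent:
0.733×0.543×(1−α)×1200 = 270.16
(1−α) = 270.16/477.62 = 0.5656;  α = 0.4344.
Bypass flow = 0.4344×1200 = 521.25 kg/s.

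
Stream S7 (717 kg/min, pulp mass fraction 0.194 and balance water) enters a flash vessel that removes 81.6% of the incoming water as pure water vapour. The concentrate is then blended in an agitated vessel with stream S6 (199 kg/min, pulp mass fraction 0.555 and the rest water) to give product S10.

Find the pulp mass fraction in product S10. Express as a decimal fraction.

0.561

Vapour removed = 0.816×0.806×717 = 471.57 kg/min; concentrate = 245.43 kg/min.
pulp reaching the mixer = 139.1 (from concentrate) + 199×0.555 = 249.54 kg/min.
Product flow = 245.43 + 199 = 444.43 kg/min; pulp fraction = 0.561.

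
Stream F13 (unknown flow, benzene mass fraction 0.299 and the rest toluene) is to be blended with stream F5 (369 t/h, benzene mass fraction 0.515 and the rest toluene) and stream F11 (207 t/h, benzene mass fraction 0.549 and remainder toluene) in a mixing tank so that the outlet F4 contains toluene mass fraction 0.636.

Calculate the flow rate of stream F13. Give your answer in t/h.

Let F13 be the unknown flow. Total out = 576 + F13.
toluene balance: 272.32 + 0.701·F13 = 0.636·(576 + F13)
(0.701 − 0.636)·F13 = 0.636×576 − 272.32 = 94.014
F13 = 94.014 / 0.065 = 1446.4 t/h

1446 t/h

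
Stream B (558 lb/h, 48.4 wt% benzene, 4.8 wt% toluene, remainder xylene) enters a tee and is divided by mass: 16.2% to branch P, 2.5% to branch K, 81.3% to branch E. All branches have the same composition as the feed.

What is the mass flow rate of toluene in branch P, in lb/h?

Branch P total = 0.162×558 = 90.396 lb/h.
toluene in P = 0.048×90.396 = 4.339 lb/h.

4.339 lb/h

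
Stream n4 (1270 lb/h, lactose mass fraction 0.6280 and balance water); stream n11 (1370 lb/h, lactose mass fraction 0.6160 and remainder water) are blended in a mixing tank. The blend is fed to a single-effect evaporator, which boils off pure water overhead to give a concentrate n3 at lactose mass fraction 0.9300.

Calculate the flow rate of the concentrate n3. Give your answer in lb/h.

1765 lb/h

lactose entering = 1270×0.628 + 1370×0.616 = 1641.5 lb/h.
All lactose reports to n3, so n3 = 1641.5/0.930 = 1765 lb/h.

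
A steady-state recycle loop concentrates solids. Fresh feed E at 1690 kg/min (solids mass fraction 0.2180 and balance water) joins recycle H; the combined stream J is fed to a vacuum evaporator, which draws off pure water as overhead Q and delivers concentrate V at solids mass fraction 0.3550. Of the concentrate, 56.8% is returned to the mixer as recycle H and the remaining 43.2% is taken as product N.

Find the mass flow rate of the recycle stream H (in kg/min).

1365 kg/min

Overall solids balance (none leaves overhead): solids in fresh feed = solids in product, i.e. 1690×0.218 = (1−0.568)·V·0.355.
V = 368.42/(0.355×0.432) = 2402.3 kg/min.
Recycle H = 0.568×2402.3 = 1364.5 kg/min.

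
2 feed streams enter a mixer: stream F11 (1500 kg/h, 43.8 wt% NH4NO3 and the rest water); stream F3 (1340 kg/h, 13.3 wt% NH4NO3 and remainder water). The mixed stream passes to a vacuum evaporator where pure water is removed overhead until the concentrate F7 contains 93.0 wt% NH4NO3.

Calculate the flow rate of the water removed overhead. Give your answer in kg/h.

1942 kg/h

NH4NO3 entering = 1500×0.438 + 1340×0.133 = 835.22 kg/h.
All NH4NO3 reports to F7, so F7 = 835.22/0.930 = 898.09 kg/h.
Total feed = 2840 kg/h; overhead = 2840 − 898.09 = 1941.9 kg/h.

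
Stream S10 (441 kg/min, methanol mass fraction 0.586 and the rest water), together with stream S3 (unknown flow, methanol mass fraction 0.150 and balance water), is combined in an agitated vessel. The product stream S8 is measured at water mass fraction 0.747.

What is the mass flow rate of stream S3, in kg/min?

Let S3 be the unknown flow. Total out = 441 + S3.
water balance: 182.57 + 0.850·S3 = 0.747·(441 + S3)
(0.850 − 0.747)·S3 = 0.747×441 − 182.57 = 146.85
S3 = 146.85 / 0.103 = 1425.8 kg/min

1426 kg/min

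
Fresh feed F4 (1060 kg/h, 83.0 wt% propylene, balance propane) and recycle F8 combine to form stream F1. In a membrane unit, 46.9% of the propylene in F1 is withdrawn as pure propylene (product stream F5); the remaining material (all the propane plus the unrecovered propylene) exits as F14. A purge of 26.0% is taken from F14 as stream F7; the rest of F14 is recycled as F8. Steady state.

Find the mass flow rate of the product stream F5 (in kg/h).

679.7 kg/h

propylene in F1: m_A = 1060×0.830 + (1−0.260)·(1−0.469)·m_A, so m_A = 879.8/0.6071 = 1449.3 kg/h.
Product F5 = 0.469×1449.3 = 679.71 kg/h.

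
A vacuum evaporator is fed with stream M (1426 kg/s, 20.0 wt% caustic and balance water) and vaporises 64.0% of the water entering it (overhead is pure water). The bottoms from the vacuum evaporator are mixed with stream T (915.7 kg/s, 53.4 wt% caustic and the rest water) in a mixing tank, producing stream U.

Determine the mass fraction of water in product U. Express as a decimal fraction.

0.520

Vapour removed = 0.640×0.800×1426 = 730.11 kg/s; concentrate = 695.89 kg/s.
water reaching the mixer = 410.69 (from concentrate) + 915.7×0.466 = 837.4 kg/s.
Product flow = 695.89 + 915.7 = 1611.6 kg/s; water fraction = 0.520.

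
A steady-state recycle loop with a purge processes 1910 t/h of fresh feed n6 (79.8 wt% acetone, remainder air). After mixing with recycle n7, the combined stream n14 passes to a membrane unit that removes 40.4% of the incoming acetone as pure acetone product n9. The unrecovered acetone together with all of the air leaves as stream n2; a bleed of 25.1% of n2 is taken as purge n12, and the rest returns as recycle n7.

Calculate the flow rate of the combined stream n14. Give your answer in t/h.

air enters only via n6 and leaves only via the purge: 1910×0.202 = 0.251×(air in n2), and the membrane unit passes all air, so air in n14 = air in n2 = 1537.1 t/h.
acetone in n14: m_A = 1910×0.798 + (1−0.251)·(1−0.404)·m_A, so m_A = 1524.2/0.5536 = 2753.2 t/h.
n14 = 2753.2 + 1537.1 = 4290.4 t/h.

4290 t/h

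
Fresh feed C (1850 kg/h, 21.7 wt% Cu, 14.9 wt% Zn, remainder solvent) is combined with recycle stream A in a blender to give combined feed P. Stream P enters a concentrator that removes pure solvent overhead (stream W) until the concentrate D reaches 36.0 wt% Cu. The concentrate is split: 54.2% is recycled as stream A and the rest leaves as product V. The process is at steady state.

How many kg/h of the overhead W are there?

734.9 kg/h

Overall Cu balance (none leaves overhead): Cu in fresh feed = Cu in product, i.e. 1850×0.217 = (1−0.542)·D·0.360.
D = 401.45/(0.360×0.458) = 2434.8 kg/h.
Recycle A = 0.542×2434.8 = 1319.7 kg/h.
Combined feed P = 1850 + 1319.7 = 3169.7 kg/h.
Overhead W = P − D = 3169.7 − 2434.8 = 734.86 kg/h.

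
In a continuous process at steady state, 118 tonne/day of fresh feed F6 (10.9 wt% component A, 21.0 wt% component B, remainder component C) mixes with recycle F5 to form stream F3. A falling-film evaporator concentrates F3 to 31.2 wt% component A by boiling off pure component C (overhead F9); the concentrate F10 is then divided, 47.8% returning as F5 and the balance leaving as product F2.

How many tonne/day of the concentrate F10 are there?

78.97 tonne/day

Overall component A balance (none leaves overhead): component A in fresh feed = component A in product, i.e. 118×0.109 = (1−0.478)·F10·0.312.
F10 = 12.862/(0.312×0.522) = 78.974 tonne/day.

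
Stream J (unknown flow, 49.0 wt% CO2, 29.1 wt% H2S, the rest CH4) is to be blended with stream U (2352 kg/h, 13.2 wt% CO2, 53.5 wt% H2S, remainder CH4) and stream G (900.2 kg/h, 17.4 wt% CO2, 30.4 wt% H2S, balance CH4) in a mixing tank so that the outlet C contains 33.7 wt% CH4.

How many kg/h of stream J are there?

Let J be the unknown flow. Total out = 3252.2 + J.
CH4 balance: 1253.1 + 0.219·J = 0.337·(3252.2 + J)
(0.219 − 0.337)·J = 0.337×3252.2 − 1253.1 = -157.13
J = -157.13 / -0.118 = 1331.6 kg/h

1332 kg/h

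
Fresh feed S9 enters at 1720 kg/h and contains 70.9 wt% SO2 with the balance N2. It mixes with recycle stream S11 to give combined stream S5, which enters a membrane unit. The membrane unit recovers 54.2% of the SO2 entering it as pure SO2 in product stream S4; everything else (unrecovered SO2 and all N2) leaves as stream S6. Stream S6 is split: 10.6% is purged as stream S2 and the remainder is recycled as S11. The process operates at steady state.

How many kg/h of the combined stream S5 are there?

N2 enters only via S9 and leaves only via the purge: 1720×0.291 = 0.106×(N2 in S6), and the membrane unit passes all N2, so N2 in S5 = N2 in S6 = 4721.9 kg/h.
SO2 in S5: m_A = 1720×0.709 + (1−0.106)·(1−0.542)·m_A, so m_A = 1219.5/0.5905 = 2065 kg/h.
S5 = 2065 + 4721.9 = 6786.9 kg/h.

6787 kg/h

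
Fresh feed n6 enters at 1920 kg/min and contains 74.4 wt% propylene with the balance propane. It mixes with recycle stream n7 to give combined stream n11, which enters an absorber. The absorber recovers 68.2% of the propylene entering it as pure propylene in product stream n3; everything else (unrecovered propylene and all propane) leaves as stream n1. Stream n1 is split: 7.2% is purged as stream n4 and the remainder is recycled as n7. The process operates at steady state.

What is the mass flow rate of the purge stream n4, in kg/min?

537.9 kg/min

propane enters only via n6 and leaves only via the purge: 1920×0.256 = 0.072×(propane in n1), and the absorber passes all propane, so propane in n11 = propane in n1 = 6826.7 kg/min.
propylene in n11: m_A = 1920×0.744 + (1−0.072)·(1−0.682)·m_A, so m_A = 1428.5/0.7049 = 2026.5 kg/min.
n1 = (1−0.682)×2026.5 + 6826.7 = 7471.1 kg/min.
Purge n4 = 0.072×7471.1 = 537.92 kg/min.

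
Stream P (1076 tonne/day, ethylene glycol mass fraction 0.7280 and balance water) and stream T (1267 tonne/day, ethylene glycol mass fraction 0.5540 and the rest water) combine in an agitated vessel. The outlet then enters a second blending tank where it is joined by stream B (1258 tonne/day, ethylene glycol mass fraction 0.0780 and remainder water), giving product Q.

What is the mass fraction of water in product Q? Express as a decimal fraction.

Overall, product flow = 3601 tonne/day.
water in = 1076×0.272 + 1267×0.446 + 1258×0.922 = 2017.6 tonne/day.
water fraction in Q = 0.5603.

0.5603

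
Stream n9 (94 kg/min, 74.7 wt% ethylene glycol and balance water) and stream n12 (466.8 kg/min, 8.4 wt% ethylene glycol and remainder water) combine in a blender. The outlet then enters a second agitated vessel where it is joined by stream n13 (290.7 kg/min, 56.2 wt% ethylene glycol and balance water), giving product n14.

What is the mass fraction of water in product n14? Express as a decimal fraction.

0.680

Overall, product flow = 851.5 kg/min.
water in = 94×0.253 + 466.8×0.916 + 290.7×0.438 = 578.7 kg/min.
water fraction in n14 = 0.680.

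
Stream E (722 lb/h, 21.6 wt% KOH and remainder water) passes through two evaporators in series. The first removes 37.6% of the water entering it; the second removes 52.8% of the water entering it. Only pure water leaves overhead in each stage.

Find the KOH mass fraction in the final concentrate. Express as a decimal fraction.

0.4833

water in feed = 722×0.784 = 566.05 lb/h.
After stage 1: water left = (1−0.376)×566.05 = 353.21; stream total = 509.17 lb/h.
After stage 2: water left = (1−0.528)×353.21 = 166.72; final concentrate = 322.67 lb/h.
KOH fraction = 155.95/322.67 = 0.4833.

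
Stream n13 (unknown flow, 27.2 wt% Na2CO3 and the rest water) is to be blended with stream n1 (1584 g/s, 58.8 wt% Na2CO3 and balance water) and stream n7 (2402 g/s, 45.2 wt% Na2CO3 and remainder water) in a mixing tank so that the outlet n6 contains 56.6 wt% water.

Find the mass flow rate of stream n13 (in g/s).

1773 g/s

Let n13 be the unknown flow. Total out = 3986 + n13.
water balance: 1968.9 + 0.728·n13 = 0.566·(3986 + n13)
(0.728 − 0.566)·n13 = 0.566×3986 − 1968.9 = 287.17
n13 = 287.17 / 0.162 = 1772.7 g/s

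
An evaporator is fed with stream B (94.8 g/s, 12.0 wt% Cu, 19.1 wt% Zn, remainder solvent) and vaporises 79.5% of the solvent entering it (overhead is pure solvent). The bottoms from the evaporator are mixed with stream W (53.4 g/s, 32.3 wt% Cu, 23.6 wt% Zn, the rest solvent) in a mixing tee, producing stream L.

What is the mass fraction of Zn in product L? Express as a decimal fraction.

Vapour removed = 0.795×0.689×94.8 = 51.927 g/s; concentrate = 42.873 g/s.
Zn reaching the mixer = 18.107 (from concentrate) + 53.4×0.236 = 30.709 g/s.
Product flow = 42.873 + 53.4 = 96.273 g/s; Zn fraction = 0.3190.

0.3190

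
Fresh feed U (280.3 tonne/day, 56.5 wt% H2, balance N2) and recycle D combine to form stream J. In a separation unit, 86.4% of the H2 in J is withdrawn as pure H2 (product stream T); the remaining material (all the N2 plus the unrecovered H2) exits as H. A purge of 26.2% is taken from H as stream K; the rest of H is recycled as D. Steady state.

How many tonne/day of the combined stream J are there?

N2 enters only via U and leaves only via the purge: 280.3×0.435 = 0.262×(N2 in H), and the separation unit passes all N2, so N2 in J = N2 in H = 465.38 tonne/day.
H2 in J: m_A = 280.3×0.565 + (1−0.262)·(1−0.864)·m_A, so m_A = 158.37/0.8996 = 176.04 tonne/day.
J = 176.04 + 465.38 = 641.42 tonne/day.

641.4 tonne/day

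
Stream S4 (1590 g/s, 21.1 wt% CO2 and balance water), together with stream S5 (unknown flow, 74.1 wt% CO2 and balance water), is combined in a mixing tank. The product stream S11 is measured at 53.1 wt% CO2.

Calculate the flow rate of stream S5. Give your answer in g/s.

Let S5 be the unknown flow. Total out = 1590 + S5.
CO2 balance: 335.49 + 0.741·S5 = 0.531·(1590 + S5)
(0.741 − 0.531)·S5 = 0.531×1590 − 335.49 = 508.8
S5 = 508.8 / 0.210 = 2422.9 g/s

2423 g/s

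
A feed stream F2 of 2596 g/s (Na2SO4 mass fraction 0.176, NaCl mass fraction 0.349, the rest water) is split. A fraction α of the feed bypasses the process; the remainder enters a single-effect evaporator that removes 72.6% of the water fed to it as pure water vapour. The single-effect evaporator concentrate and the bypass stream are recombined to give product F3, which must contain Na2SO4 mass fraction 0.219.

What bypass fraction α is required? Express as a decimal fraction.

0.431

All 2596×0.176 = 456.9 g/s of Na2SO4 reaches F3, so F3 = 456.9/0.219 = 2086.3 g/s and vapour = 509.72 g/s.
The evaporator receives (1−α)·2596 of feed at 0.475 water and removes 0.726 of that water:
0.726×0.475×(1−α)×2596 = 509.72
(1−α) = 509.72/895.23 = 0.5694;  α = 0.4306.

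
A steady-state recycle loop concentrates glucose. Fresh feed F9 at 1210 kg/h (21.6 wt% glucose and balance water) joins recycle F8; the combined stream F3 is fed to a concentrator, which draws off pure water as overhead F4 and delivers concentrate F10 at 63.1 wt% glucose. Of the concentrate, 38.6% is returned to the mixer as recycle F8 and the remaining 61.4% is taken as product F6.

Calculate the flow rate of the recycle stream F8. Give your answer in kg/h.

Overall glucose balance (none leaves overhead): glucose in fresh feed = glucose in product, i.e. 1210×0.216 = (1−0.386)·F10·0.631.
F10 = 261.36/(0.631×0.614) = 674.59 kg/h.
Recycle F8 = 0.386×674.59 = 260.39 kg/h.

260.4 kg/h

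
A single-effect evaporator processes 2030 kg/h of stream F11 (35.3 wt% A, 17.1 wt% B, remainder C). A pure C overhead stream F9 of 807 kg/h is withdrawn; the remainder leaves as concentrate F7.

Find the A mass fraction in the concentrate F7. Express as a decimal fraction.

A is not removed: 2030×0.353 = 716.59 kg/h of A enters F7.
Concentrate = 2030 − 807 = 1223 kg/h.
Mass fraction = 716.59/1223 = 0.5859.

0.5859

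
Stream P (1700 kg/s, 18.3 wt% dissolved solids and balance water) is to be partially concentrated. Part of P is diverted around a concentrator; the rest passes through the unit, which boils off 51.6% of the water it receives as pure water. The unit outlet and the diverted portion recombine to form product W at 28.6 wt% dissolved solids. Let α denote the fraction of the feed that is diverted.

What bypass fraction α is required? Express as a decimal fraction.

All 1700×0.183 = 311.1 kg/s of dissolved solids reaches W, so W = 311.1/0.286 = 1087.8 kg/s and vapour = 612.24 kg/s.
The evaporator receives (1−α)·1700 of feed at 0.817 water and removes 0.516 of that water:
0.516×0.817×(1−α)×1700 = 612.24
(1−α) = 612.24/716.67 = 0.8543;  α = 0.1457.

0.146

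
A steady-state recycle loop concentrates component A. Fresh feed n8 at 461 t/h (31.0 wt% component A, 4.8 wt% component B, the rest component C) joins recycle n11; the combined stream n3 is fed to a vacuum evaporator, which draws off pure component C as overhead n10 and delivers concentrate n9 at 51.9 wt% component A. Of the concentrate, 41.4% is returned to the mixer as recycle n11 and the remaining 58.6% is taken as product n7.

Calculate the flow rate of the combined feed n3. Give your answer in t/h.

Overall component A balance (none leaves overhead): component A in fresh feed = component A in product, i.e. 461×0.310 = (1−0.414)·n9·0.519.
n9 = 142.91/(0.519×0.586) = 469.89 t/h.
Recycle n11 = 0.414×469.89 = 194.54 t/h.
Combined feed n3 = 461 + 194.54 = 655.54 t/h.

655.5 t/h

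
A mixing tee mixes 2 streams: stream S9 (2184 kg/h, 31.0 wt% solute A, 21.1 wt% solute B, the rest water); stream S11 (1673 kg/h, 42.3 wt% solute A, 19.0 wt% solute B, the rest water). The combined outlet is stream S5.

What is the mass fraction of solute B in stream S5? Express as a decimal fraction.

0.2019

Total flow out = 2184 + 1673 = 3857 kg/h.
solute B in = 2184×0.211 + 1673×0.190 = 778.69 kg/h.
solute B mass fraction in S5 = 778.69/3857 = 0.2019.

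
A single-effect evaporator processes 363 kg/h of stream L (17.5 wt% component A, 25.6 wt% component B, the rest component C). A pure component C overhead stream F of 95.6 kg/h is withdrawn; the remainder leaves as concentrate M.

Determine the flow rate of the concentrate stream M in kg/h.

Concentrate = 363 − 95.6 = 267.4 kg/h.

267.4 kg/h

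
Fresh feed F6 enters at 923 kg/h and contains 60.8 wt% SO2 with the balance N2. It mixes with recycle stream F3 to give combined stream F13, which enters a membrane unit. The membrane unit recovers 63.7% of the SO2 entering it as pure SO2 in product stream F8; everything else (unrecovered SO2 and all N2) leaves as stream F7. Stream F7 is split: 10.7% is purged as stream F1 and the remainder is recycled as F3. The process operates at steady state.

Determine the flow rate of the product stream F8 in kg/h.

528.9 kg/h

SO2 in F13: m_A = 923×0.608 + (1−0.107)·(1−0.637)·m_A, so m_A = 561.18/0.6758 = 830.35 kg/h.
Product F8 = 0.637×830.35 = 528.93 kg/h.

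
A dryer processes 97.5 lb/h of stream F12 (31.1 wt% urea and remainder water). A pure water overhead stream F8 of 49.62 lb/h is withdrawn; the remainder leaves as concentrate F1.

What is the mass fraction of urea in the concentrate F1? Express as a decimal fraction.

0.633

urea is not removed: 97.5×0.311 = 30.323 lb/h of urea enters F1.
Concentrate = 97.5 − 49.62 = 47.88 lb/h.
Mass fraction = 30.323/47.88 = 0.633.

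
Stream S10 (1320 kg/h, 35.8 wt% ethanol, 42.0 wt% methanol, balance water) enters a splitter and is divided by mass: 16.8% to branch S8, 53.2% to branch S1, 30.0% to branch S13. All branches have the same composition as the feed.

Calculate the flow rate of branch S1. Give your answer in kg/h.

702.2 kg/h

Branch S1 flow = 0.532×1320 = 702.24 kg/h.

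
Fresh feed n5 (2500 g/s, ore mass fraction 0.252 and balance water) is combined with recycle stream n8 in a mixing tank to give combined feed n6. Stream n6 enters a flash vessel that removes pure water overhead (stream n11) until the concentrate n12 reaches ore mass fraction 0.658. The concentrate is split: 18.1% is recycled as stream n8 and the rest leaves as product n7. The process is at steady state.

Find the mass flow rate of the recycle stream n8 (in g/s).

211.6 g/s

Overall ore balance (none leaves overhead): ore in fresh feed = ore in product, i.e. 2500×0.252 = (1−0.181)·n12·0.658.
n12 = 630/(0.658×0.819) = 1169 g/s.
Recycle n8 = 0.181×1169 = 211.6 g/s.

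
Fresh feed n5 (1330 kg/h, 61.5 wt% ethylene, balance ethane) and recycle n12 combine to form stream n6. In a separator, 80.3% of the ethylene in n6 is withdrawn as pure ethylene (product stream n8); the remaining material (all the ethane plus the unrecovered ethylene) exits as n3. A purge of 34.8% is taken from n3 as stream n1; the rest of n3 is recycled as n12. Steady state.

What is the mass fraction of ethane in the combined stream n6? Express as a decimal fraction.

ethane enters only via n5 and leaves only via the purge: 1330×0.385 = 0.348×(ethane in n3), and the separator passes all ethane, so ethane in n6 = ethane in n3 = 1471.4 kg/h.
ethylene in n6: m_A = 1330×0.615 + (1−0.348)·(1−0.803)·m_A, so m_A = 817.95/0.8716 = 938.49 kg/h.
n6 = 938.49 + 1471.4 = 2409.9 kg/h.
ethane fraction in n6 = 1471.4/2409.9 = 0.611.

0.611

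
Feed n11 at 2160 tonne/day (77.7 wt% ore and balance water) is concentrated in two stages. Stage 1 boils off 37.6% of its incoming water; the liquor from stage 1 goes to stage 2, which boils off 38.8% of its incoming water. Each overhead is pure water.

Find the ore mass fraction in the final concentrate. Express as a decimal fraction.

water in feed = 2160×0.223 = 481.68 tonne/day.
After stage 1: water left = (1−0.376)×481.68 = 300.57; stream total = 1978.9 tonne/day.
After stage 2: water left = (1−0.388)×300.57 = 183.95; final concentrate = 1862.3 tonne/day.
ore fraction = 1678.3/1862.3 = 0.901.

0.901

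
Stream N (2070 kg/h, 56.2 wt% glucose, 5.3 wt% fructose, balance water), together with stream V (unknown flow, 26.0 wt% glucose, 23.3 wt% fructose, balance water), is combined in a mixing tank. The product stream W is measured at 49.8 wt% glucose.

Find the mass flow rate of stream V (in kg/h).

556.6 kg/h

Let V be the unknown flow. Total out = 2070 + V.
glucose balance: 1163.3 + 0.260·V = 0.498·(2070 + V)
(0.260 − 0.498)·V = 0.498×2070 − 1163.3 = -132.48
V = -132.48 / -0.238 = 556.64 kg/h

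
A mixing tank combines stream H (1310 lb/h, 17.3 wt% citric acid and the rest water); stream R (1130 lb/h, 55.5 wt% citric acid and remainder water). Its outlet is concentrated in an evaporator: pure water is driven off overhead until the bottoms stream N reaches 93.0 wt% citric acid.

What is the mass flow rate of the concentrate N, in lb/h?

918 lb/h

citric acid entering = 1310×0.173 + 1130×0.555 = 853.78 lb/h.
All citric acid reports to N, so N = 853.78/0.930 = 918.04 lb/h.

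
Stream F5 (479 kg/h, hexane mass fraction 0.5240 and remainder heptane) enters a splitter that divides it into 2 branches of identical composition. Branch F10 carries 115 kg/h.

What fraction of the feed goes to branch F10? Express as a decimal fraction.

0.240

Fraction to F10 = 115/479 = 0.2401.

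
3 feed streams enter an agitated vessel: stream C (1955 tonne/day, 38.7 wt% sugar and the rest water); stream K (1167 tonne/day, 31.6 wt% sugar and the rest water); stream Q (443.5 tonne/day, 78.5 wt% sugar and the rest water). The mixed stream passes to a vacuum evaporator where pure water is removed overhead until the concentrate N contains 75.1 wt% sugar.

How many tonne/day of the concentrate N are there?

sugar entering = 1955×0.387 + 1167×0.316 + 443.5×0.785 = 1473.5 tonne/day.
All sugar reports to N, so N = 1473.5/0.751 = 1962.1 tonne/day.

1962 tonne/day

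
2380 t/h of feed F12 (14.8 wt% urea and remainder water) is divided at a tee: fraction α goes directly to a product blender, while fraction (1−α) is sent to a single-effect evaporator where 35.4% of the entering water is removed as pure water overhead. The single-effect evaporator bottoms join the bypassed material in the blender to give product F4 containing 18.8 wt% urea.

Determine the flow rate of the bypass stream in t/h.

701.1 t/h

All 2380×0.148 = 352.24 t/h of urea reaches F4, so F4 = 352.24/0.188 = 1873.6 t/h and vapour = 506.38 t/h.
The evaporator receives (1−α)·2380 of feed at 0.852 water and removes 0.354 of that water:
0.354×0.852×(1−α)×2380 = 506.38
(1−α) = 506.38/717.83 = 0.7054;  α = 0.2946.
Bypass flow = 0.2946×2380 = 701.06 t/h.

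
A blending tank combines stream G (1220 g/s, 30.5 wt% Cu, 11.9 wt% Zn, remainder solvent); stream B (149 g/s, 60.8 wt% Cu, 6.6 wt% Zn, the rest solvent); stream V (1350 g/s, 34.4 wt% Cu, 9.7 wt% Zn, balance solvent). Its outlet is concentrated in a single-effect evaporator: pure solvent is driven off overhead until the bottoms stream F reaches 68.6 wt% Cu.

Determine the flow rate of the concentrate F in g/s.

1351 g/s

Cu entering = 1220×0.305 + 149×0.608 + 1350×0.344 = 927.09 g/s.
All Cu reports to F, so F = 927.09/0.686 = 1351.4 g/s.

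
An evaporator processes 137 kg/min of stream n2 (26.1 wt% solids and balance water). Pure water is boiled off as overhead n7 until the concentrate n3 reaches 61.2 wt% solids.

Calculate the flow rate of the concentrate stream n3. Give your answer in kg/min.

solids is conserved: 137×0.261 = 35.757 kg/min all reports to the concentrate.
Concentrate = 35.757/(target fraction) = 58.426 kg/min.

58.43 kg/min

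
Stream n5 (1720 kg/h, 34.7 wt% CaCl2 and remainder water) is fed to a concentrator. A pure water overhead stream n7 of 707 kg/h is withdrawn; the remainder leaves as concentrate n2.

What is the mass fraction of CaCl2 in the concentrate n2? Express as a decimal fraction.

CaCl2 is not removed: 1720×0.347 = 596.84 kg/h of CaCl2 enters n2.
Concentrate = 1720 − 707 = 1013 kg/h.
Mass fraction = 596.84/1013 = 0.589.

0.589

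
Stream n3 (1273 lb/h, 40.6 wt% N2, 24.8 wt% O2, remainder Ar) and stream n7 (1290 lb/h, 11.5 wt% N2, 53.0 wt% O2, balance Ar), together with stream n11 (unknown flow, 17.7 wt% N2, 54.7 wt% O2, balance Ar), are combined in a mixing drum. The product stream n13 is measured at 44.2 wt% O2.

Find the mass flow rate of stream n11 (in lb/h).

1271 lb/h

Let n11 be the unknown flow. Total out = 2563 + n11.
O2 balance: 999.4 + 0.547·n11 = 0.442·(2563 + n11)
(0.547 − 0.442)·n11 = 0.442×2563 − 999.4 = 133.44
n11 = 133.44 / 0.105 = 1270.9 lb/h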